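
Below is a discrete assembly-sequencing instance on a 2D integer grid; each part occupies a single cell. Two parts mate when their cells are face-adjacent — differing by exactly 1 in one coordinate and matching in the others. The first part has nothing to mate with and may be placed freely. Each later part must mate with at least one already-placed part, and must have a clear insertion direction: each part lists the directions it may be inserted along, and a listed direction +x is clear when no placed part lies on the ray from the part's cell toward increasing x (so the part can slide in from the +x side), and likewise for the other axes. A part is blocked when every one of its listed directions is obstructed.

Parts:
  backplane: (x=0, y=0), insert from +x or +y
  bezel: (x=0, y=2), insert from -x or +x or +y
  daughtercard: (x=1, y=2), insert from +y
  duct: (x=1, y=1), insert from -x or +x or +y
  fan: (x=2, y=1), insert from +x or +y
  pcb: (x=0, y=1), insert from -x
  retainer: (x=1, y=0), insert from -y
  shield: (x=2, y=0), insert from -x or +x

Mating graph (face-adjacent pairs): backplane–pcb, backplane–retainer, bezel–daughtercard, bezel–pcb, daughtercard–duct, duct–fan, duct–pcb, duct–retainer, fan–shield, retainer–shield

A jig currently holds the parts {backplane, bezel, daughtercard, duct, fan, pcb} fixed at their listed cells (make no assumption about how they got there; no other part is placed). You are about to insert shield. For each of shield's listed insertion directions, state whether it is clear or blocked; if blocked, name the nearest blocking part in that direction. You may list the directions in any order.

+x: clear; -x: blocked by backplane

-x: nearest on ray is backplane@(0, 0) ⇒ blocked
+x: ray from shield(2, 0) has no placed part ⇒ clear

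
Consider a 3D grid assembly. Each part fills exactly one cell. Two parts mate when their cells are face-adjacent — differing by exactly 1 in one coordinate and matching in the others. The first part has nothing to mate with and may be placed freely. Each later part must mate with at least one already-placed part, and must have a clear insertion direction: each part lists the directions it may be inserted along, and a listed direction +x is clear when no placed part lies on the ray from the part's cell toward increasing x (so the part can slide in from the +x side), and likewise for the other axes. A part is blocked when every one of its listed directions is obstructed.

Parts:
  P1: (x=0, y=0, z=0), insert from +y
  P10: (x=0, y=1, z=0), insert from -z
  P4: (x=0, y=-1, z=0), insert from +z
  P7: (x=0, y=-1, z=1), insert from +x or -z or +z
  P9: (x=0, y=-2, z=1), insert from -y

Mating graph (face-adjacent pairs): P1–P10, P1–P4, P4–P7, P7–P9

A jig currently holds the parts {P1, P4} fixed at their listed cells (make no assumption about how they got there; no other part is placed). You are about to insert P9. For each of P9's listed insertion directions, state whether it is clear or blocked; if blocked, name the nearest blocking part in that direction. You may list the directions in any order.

-y: clear

-y: ray from P9(0, -2, 1) has no placed part ⇒ clear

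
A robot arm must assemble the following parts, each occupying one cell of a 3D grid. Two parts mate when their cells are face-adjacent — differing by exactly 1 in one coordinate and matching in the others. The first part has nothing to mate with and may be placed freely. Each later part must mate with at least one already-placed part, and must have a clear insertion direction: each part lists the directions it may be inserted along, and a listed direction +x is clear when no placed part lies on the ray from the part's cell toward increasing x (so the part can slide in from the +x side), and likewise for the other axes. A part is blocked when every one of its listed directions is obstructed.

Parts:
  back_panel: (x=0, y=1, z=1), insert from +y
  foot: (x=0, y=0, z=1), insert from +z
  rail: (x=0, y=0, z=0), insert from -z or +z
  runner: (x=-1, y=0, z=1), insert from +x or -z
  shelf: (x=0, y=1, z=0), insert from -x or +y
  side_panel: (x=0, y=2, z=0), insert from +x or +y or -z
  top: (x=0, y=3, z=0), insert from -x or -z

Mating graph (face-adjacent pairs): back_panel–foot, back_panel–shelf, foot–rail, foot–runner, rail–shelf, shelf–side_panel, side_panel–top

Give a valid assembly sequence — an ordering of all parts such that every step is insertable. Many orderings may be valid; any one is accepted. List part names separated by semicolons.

1. side_panel@(0, 2, 0) [+x clear] — {side_panel}
2. top@(0, 3, 0) [-x clear] — {side_panel, top}
3. shelf@(0, 1, 0) [-x clear] — {shelf, side_panel, top}
4. rail@(0, 0, 0) [-z clear] — {rail, shelf, side_panel, top}
5. back_panel@(0, 1, 1) [+y clear] — {back_panel, rail, shelf, side_panel, top}
6. foot@(0, 0, 1) [+z clear] — {back_panel, foot, rail, shelf, side_panel, top}
7. runner@(-1, 0, 1) [-z clear] — {back_panel, foot, rail, runner, shelf, side_panel, top}

side_panel; top; shelf; rail; back_panel; foot; runner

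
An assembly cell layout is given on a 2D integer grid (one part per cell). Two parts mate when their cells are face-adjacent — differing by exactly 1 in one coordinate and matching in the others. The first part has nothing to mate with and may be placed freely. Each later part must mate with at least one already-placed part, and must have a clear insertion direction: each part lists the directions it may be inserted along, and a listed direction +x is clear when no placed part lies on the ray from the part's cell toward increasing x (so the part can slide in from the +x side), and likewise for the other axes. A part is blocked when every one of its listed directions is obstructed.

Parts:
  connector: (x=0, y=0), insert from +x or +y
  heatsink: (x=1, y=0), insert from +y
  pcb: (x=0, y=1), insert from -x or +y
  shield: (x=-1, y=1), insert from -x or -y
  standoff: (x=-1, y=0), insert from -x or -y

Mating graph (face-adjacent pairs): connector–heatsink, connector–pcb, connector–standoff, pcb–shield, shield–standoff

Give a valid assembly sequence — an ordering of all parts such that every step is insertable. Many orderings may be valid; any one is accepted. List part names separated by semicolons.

1. connector@(0, 0) [+x clear] — {connector}
2. standoff@(-1, 0) [-x clear] — {connector, standoff}
3. shield@(-1, 1) [-x clear] — {connector, shield, standoff}
4. heatsink@(1, 0) [+y clear] — {connector, heatsink, shield, standoff}
5. pcb@(0, 1) [+y clear] — {connector, heatsink, pcb, shield, standoff}

connector; standoff; shield; heatsink; pcb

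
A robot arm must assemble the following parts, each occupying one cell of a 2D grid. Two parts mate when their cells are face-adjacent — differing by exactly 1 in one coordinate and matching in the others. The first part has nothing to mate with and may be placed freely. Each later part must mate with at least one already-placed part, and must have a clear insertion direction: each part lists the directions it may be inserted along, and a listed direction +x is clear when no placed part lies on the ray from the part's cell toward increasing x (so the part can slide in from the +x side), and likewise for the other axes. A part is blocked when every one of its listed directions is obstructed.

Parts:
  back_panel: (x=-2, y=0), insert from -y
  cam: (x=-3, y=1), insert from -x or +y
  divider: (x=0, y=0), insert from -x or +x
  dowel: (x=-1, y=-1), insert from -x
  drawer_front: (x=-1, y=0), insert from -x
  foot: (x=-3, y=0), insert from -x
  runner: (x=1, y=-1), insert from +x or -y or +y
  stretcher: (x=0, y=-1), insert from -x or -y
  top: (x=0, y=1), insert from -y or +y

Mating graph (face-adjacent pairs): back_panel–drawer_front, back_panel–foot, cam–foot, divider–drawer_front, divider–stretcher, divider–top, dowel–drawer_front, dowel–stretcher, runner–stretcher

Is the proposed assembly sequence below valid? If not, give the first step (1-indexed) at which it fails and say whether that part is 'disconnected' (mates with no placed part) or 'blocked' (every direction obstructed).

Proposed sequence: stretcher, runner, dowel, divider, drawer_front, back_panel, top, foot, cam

Valid

1. stretcher@(0, -1) [-x clear] — {stretcher}
2. runner@(1, -1) [+x clear] — {runner, stretcher}
3. dowel@(-1, -1) [-x clear] — {dowel, runner, stretcher}
4. divider@(0, 0) [-x clear] — {divider, dowel, runner, stretcher}
5. drawer_front@(-1, 0) [-x clear] — {divider, dowel, drawer_front, runner, stretcher}
6. back_panel@(-2, 0) [-y clear] — {back_panel, divider, dowel, drawer_front, runner, stretcher}
7. top@(0, 1) [+y clear] — {back_panel, divider, dowel, drawer_front, runner, stretcher, top}
8. foot@(-3, 0) [-x clear] — {back_panel, divider, dowel, drawer_front, foot, runner, stretcher, top}
9. cam@(-3, 1) [-x clear] — {back_panel, cam, divider, dowel, drawer_front, foot, runner, stretcher, top}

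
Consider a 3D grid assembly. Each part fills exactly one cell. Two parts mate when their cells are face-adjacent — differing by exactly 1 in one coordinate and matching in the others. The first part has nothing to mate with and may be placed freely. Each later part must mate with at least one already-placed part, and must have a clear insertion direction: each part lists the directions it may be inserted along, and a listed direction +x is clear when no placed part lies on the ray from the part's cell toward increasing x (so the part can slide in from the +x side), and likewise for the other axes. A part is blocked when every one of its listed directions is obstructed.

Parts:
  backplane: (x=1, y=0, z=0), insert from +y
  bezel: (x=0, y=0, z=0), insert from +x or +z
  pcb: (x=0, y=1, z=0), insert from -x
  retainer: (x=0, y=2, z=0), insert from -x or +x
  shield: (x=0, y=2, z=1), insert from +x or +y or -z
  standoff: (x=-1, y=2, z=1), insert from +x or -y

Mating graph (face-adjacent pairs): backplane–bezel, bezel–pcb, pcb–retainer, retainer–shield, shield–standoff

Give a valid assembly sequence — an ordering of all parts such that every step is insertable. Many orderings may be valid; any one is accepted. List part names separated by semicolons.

1. pcb@(0, 1, 0) [-x clear] — {pcb}
2. retainer@(0, 2, 0) [-x clear] — {pcb, retainer}
3. shield@(0, 2, 1) [+x clear] — {pcb, retainer, shield}
4. standoff@(-1, 2, 1) [-y clear] — {pcb, retainer, shield, standoff}
5. bezel@(0, 0, 0) [+x clear] — {bezel, pcb, retainer, shield, standoff}
6. backplane@(1, 0, 0) [+y clear] — {backplane, bezel, pcb, retainer, shield, standoff}

pcb; retainer; shield; standoff; bezel; backplane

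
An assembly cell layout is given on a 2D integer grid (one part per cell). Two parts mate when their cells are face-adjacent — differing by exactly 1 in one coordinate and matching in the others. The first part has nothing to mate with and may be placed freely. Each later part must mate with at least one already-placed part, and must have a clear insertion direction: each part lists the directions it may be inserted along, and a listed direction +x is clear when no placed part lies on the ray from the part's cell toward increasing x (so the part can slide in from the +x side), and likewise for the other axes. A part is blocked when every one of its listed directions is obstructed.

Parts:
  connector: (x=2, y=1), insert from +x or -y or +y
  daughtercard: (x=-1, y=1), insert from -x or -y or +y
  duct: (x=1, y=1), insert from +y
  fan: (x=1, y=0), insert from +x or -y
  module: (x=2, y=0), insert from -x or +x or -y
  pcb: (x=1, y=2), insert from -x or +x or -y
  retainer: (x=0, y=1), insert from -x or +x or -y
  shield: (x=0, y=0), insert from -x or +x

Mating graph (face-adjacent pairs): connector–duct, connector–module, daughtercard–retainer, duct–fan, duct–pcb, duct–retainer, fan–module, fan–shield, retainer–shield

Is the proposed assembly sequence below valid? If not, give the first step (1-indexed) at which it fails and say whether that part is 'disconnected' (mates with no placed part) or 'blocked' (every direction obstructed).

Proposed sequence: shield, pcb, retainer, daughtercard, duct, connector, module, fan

Invalid at step 2 (disconnected)

1. shield@(0, 0) [-x clear] — {shield}
2. pcb@(1, 2) — no placed neighbour ⇒ disconnected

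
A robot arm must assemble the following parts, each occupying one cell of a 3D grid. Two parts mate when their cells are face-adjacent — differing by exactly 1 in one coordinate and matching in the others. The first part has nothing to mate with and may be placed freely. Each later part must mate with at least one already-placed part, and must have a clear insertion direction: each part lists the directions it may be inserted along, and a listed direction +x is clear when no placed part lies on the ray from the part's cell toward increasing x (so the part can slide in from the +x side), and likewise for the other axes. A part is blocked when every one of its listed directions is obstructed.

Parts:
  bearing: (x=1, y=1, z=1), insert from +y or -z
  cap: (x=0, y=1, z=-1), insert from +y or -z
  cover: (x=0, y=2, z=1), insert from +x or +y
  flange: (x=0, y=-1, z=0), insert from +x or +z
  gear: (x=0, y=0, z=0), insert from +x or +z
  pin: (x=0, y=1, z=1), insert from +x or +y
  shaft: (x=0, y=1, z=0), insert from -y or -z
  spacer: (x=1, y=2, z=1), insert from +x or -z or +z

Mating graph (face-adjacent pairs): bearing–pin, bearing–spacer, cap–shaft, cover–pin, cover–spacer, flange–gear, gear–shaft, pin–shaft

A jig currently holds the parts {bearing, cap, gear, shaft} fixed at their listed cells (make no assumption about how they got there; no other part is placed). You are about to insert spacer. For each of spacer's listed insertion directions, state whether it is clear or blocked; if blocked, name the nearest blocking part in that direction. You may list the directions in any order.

+x: ray from spacer(1, 2, 1) has no placed part ⇒ clear
-z: ray from spacer(1, 2, 1) has no placed part ⇒ clear
+z: ray from spacer(1, 2, 1) has no placed part ⇒ clear

+x: clear; +z: clear; -z: clear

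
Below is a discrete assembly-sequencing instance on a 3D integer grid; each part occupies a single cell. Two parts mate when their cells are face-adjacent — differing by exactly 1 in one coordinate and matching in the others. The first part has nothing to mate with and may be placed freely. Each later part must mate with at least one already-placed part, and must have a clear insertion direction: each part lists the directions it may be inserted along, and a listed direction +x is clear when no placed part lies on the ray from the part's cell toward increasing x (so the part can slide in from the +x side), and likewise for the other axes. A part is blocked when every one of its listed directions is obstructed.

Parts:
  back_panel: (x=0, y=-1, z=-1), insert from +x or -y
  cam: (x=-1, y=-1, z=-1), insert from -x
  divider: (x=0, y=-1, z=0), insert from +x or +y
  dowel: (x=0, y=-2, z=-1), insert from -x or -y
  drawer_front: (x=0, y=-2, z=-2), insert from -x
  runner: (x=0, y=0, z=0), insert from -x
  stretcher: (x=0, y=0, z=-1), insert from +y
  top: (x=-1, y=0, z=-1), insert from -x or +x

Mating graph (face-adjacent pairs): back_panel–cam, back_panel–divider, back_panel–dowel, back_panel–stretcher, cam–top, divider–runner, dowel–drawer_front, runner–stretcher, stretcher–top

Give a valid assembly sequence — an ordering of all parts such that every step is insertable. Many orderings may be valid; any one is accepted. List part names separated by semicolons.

stretcher; back_panel; cam; top; divider; dowel; drawer_front; runner

1. stretcher@(0, 0, -1) [+y clear] — {stretcher}
2. back_panel@(0, -1, -1) [+x clear] — {back_panel, stretcher}
3. cam@(-1, -1, -1) [-x clear] — {back_panel, cam, stretcher}
4. top@(-1, 0, -1) [-x clear] — {back_panel, cam, stretcher, top}
5. divider@(0, -1, 0) [+x clear] — {back_panel, cam, divider, stretcher, top}
6. dowel@(0, -2, -1) [-x clear] — {back_panel, cam, divider, dowel, stretcher, top}
7. drawer_front@(0, -2, -2) [-x clear] — {back_panel, cam, divider, dowel, drawer_front, stretcher, top}
8. runner@(0, 0, 0) [-x clear] — {back_panel, cam, divider, dowel, drawer_front, runner, stretcher, top}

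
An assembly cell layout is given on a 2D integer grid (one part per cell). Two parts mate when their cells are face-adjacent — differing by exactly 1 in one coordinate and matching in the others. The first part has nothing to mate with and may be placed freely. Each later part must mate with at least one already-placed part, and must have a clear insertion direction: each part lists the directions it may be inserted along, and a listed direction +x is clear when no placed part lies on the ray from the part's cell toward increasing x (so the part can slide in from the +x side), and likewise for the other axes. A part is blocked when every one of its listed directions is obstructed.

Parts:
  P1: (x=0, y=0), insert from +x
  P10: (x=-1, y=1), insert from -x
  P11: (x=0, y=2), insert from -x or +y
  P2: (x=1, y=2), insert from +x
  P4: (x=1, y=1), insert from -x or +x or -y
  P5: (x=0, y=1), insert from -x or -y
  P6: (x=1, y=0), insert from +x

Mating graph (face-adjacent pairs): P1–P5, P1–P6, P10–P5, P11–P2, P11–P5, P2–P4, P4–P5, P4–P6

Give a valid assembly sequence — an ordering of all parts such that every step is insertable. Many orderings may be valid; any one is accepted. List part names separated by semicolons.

1. P2@(1, 2) [+x clear] — {P2}
2. P11@(0, 2) [-x clear] — {P11, P2}
3. P5@(0, 1) [-x clear] — {P11, P2, P5}
4. P10@(-1, 1) [-x clear] — {P10, P11, P2, P5}
5. P1@(0, 0) [+x clear] — {P1, P10, P11, P2, P5}
6. P6@(1, 0) [+x clear] — {P1, P10, P11, P2, P5, P6}
7. P4@(1, 1) [+x clear] — {P1, P10, P11, P2, P4, P5, P6}

P2; P11; P5; P10; P1; P6; P4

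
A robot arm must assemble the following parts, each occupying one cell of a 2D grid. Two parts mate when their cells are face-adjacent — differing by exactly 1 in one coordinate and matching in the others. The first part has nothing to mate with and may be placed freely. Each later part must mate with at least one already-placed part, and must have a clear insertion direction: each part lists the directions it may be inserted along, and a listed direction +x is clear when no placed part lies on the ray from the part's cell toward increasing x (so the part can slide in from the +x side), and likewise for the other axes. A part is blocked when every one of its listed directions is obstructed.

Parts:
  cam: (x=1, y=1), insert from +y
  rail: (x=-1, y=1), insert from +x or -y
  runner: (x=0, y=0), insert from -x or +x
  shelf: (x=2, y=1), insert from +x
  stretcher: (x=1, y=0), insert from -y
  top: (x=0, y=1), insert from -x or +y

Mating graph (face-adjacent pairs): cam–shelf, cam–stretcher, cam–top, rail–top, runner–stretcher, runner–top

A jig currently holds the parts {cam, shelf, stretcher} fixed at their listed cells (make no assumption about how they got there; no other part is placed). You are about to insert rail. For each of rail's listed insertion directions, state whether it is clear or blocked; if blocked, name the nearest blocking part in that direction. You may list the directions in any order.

+x: nearest on ray is cam@(1, 1) ⇒ blocked
-y: ray from rail(-1, 1) has no placed part ⇒ clear

+x: blocked by cam; -y: clear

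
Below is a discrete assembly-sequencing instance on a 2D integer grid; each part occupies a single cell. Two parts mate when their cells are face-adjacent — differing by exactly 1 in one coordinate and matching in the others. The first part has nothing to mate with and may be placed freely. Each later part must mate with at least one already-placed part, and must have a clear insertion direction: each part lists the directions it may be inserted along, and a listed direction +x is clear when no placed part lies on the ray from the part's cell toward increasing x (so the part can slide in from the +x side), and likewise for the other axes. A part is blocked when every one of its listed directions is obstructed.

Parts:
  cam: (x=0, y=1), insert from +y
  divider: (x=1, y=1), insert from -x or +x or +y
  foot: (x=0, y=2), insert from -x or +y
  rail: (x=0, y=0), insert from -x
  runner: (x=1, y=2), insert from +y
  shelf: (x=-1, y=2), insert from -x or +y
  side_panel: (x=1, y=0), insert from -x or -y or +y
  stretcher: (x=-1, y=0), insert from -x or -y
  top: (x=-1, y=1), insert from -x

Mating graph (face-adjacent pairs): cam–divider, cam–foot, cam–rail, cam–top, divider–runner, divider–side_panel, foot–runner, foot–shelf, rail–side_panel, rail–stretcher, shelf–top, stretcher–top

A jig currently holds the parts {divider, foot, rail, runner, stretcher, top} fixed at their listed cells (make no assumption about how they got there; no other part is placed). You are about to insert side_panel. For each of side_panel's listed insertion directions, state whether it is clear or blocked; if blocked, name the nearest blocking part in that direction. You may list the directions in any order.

+y: blocked by divider; -x: blocked by rail; -y: clear

-x: nearest on ray is rail@(0, 0) ⇒ blocked
-y: ray from side_panel(1, 0) has no placed part ⇒ clear
+y: nearest on ray is divider@(1, 1) ⇒ blocked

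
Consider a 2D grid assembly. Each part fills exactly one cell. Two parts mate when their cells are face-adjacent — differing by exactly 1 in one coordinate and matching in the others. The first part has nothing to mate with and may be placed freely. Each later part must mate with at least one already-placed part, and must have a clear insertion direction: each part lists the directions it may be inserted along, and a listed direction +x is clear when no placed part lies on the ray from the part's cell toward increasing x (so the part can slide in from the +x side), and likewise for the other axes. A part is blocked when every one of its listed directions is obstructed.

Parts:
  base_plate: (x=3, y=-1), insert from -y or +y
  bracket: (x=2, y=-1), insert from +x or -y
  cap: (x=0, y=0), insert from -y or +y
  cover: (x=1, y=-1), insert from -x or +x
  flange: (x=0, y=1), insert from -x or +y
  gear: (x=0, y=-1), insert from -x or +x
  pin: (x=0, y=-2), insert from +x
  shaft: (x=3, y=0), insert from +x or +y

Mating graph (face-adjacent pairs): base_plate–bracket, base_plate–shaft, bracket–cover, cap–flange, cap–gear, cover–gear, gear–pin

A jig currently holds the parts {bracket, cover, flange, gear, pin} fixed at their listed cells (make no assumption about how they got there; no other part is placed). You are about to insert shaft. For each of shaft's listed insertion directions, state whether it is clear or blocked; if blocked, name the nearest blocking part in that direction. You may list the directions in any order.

+x: clear; +y: clear

+x: ray from shaft(3, 0) has no placed part ⇒ clear
+y: ray from shaft(3, 0) has no placed part ⇒ clear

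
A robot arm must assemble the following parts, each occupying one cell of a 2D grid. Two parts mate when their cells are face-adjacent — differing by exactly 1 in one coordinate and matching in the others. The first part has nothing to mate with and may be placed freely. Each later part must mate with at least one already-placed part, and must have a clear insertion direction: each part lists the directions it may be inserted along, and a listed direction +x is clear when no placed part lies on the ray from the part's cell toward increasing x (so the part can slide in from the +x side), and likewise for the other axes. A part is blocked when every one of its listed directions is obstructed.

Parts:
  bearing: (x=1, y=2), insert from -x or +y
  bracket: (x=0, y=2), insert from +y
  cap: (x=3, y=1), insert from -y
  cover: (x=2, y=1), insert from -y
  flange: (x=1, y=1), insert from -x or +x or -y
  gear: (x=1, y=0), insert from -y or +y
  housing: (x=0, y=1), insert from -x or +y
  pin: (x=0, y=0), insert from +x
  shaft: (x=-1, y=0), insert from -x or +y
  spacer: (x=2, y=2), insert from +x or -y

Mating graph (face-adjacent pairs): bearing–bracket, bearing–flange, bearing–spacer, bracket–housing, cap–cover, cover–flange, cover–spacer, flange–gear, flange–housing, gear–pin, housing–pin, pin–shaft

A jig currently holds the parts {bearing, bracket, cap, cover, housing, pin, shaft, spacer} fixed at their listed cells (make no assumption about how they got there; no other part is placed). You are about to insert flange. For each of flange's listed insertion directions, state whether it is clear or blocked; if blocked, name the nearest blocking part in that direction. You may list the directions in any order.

-x: nearest on ray is housing@(0, 1) ⇒ blocked
+x: nearest on ray is cover@(2, 1) ⇒ blocked
-y: ray from flange(1, 1) has no placed part ⇒ clear

+x: blocked by cover; -x: blocked by housing; -y: clear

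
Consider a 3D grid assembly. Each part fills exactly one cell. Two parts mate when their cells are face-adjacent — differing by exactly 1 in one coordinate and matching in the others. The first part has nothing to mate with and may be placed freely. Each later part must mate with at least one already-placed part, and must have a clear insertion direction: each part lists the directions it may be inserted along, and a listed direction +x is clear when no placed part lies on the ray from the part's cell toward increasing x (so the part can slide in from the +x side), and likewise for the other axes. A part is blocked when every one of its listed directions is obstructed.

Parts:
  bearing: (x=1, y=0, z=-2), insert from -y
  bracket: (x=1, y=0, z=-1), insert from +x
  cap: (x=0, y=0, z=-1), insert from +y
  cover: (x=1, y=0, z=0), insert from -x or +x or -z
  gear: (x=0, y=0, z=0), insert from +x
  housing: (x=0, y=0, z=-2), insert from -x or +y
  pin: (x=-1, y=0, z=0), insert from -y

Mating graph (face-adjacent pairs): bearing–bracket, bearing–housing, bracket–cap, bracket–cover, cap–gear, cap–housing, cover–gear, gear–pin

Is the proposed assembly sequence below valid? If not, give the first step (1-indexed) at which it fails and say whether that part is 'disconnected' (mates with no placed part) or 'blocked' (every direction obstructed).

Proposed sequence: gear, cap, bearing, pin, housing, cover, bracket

1. gear@(0, 0, 0) [+x clear] — {gear}
2. cap@(0, 0, -1) [+y clear] — {cap, gear}
3. bearing@(1, 0, -2) — no placed neighbour ⇒ disconnected

Invalid at step 3 (disconnected)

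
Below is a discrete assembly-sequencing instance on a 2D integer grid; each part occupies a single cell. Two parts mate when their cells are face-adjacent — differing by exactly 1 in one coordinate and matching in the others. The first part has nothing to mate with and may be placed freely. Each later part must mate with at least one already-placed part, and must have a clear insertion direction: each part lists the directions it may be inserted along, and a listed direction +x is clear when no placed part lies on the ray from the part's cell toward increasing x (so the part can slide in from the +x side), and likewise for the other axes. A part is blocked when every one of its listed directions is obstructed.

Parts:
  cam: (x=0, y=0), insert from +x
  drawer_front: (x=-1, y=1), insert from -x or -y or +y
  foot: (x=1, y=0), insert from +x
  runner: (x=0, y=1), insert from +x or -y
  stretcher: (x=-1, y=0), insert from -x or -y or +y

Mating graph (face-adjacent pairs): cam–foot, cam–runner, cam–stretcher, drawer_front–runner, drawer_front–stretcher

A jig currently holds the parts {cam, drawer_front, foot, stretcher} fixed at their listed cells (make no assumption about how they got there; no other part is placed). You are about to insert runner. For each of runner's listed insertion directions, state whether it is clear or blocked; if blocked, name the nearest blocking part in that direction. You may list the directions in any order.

+x: clear; -y: blocked by cam

+x: ray from runner(0, 1) has no placed part ⇒ clear
-y: nearest on ray is cam@(0, 0) ⇒ blocked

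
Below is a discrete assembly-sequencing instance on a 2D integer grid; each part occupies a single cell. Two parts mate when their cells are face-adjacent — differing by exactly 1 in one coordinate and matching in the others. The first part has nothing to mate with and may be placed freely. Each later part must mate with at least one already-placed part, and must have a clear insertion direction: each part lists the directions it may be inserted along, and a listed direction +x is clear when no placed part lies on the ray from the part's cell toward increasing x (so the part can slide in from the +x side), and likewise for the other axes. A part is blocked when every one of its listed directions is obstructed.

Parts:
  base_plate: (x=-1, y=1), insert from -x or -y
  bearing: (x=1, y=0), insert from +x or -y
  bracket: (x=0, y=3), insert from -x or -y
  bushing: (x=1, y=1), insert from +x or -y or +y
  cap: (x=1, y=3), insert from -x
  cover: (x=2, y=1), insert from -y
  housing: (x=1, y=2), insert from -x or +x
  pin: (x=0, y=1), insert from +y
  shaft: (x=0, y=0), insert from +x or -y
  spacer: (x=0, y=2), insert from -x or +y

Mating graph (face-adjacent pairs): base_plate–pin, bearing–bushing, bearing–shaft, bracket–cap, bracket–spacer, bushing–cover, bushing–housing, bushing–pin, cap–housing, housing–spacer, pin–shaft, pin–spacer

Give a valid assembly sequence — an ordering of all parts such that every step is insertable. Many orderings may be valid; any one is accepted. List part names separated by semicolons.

shaft; bearing; bushing; cover; housing; cap; pin; spacer; base_plate; bracket

1. shaft@(0, 0) [+x clear] — {shaft}
2. bearing@(1, 0) [+x clear] — {bearing, shaft}
3. bushing@(1, 1) [+x clear] — {bearing, bushing, shaft}
4. cover@(2, 1) [-y clear] — {bearing, bushing, cover, shaft}
5. housing@(1, 2) [-x clear] — {bearing, bushing, cover, housing, shaft}
6. cap@(1, 3) [-x clear] — {bearing, bushing, cap, cover, housing, shaft}
7. pin@(0, 1) [+y clear] — {bearing, bushing, cap, cover, housing, pin, shaft}
8. spacer@(0, 2) [-x clear] — {bearing, bushing, cap, cover, housing, pin, shaft, spacer}
9. base_plate@(-1, 1) [-x clear] — {base_plate, bearing, bushing, cap, cover, housing, pin, shaft, spacer}
10. bracket@(0, 3) [-x clear] — {base_plate, bearing, bracket, bushing, cap, cover, housing, pin, shaft, spacer}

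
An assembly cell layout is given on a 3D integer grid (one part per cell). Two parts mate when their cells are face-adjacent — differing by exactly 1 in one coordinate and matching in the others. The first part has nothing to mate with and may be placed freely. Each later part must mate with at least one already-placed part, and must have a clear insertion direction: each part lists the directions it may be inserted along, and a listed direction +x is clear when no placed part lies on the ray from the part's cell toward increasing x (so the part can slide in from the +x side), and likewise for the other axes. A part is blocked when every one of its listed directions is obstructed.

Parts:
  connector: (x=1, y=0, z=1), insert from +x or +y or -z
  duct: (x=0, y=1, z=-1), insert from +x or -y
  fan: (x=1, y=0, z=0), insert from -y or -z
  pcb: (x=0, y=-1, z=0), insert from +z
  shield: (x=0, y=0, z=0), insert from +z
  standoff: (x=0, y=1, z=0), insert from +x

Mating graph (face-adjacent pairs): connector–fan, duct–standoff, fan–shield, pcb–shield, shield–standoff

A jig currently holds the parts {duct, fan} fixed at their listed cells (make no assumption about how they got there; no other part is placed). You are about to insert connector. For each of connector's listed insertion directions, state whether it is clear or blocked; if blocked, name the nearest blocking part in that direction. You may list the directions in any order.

+x: clear; +y: clear; -z: blocked by fan

+x: ray from connector(1, 0, 1) has no placed part ⇒ clear
+y: ray from connector(1, 0, 1) has no placed part ⇒ clear
-z: nearest on ray is fan@(1, 0, 0) ⇒ blocked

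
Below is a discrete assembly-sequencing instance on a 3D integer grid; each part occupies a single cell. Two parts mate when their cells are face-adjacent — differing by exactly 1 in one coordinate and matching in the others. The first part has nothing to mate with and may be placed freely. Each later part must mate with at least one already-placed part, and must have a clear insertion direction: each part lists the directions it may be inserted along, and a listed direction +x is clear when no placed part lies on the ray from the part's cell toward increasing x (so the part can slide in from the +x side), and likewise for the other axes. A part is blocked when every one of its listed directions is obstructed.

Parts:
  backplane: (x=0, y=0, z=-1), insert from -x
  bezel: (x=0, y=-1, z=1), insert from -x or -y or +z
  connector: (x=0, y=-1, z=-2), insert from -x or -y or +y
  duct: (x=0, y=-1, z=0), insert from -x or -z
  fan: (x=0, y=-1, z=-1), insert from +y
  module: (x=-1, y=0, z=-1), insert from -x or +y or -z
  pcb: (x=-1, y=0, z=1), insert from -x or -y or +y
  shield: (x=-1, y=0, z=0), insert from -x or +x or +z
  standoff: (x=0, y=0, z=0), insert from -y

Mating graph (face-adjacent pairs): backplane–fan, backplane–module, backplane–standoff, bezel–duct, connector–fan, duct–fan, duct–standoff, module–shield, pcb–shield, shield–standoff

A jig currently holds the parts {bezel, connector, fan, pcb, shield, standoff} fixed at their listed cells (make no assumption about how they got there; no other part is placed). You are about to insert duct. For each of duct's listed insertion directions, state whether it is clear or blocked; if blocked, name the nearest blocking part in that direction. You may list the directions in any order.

-x: ray from duct(0, -1, 0) has no placed part ⇒ clear
-z: nearest on ray is fan@(0, -1, -1) ⇒ blocked

-x: clear; -z: blocked by fan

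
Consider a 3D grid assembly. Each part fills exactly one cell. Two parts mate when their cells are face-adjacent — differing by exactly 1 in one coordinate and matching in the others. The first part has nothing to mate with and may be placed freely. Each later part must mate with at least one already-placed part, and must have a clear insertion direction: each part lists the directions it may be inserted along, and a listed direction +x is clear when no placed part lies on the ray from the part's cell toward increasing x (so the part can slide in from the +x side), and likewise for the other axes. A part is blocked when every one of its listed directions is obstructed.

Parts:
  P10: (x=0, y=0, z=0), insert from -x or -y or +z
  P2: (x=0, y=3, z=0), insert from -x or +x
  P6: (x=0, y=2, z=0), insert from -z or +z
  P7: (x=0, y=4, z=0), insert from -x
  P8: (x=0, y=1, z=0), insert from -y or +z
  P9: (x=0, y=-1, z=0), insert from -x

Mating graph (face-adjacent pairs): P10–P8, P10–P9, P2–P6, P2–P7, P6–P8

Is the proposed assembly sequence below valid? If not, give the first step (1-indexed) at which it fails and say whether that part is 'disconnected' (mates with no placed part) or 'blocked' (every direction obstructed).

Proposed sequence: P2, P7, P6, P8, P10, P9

1. P2@(0, 3, 0) [-x clear] — {P2}
2. P7@(0, 4, 0) [-x clear] — {P2, P7}
3. P6@(0, 2, 0) [-z clear] — {P2, P6, P7}
4. P8@(0, 1, 0) [-y clear] — {P2, P6, P7, P8}
5. P10@(0, 0, 0) [-x clear] — {P10, P2, P6, P7, P8}
6. P9@(0, -1, 0) [-x clear] — {P10, P2, P6, P7, P8, P9}

Valid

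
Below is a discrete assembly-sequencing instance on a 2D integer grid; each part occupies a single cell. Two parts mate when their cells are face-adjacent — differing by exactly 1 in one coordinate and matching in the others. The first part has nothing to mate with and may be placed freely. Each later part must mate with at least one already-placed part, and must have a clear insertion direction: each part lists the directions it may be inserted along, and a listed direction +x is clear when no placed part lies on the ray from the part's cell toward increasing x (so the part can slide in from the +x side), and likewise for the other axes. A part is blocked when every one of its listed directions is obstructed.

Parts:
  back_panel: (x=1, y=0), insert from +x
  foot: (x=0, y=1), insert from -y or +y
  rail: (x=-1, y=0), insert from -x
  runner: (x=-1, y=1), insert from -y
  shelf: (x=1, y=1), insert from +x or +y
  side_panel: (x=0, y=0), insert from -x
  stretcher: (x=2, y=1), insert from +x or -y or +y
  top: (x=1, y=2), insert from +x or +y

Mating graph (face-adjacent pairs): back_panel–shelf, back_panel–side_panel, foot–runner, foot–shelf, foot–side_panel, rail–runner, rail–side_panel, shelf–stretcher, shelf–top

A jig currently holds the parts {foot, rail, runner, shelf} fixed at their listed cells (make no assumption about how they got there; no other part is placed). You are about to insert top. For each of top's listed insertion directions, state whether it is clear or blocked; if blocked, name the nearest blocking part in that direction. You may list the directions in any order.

+x: clear; +y: clear

+x: ray from top(1, 2) has no placed part ⇒ clear
+y: ray from top(1, 2) has no placed part ⇒ clear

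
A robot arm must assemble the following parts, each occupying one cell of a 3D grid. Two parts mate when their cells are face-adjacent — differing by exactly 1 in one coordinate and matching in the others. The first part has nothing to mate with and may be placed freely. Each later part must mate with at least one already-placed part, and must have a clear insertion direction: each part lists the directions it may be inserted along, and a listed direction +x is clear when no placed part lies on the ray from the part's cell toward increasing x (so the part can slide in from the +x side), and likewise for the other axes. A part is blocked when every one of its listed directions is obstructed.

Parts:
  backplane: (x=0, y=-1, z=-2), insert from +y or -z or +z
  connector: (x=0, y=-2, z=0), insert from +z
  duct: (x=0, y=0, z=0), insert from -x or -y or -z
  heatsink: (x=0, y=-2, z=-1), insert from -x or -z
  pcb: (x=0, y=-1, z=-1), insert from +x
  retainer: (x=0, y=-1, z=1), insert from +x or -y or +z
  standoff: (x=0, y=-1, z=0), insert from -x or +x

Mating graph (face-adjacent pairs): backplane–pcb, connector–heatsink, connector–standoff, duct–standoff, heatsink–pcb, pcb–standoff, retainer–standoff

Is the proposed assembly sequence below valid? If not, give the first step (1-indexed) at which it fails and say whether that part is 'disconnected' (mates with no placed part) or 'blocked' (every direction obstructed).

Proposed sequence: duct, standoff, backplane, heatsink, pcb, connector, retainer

Invalid at step 3 (disconnected)

1. duct@(0, 0, 0) [-x clear] — {duct}
2. standoff@(0, -1, 0) [-x clear] — {duct, standoff}
3. backplane@(0, -1, -2) — no placed neighbour ⇒ disconnected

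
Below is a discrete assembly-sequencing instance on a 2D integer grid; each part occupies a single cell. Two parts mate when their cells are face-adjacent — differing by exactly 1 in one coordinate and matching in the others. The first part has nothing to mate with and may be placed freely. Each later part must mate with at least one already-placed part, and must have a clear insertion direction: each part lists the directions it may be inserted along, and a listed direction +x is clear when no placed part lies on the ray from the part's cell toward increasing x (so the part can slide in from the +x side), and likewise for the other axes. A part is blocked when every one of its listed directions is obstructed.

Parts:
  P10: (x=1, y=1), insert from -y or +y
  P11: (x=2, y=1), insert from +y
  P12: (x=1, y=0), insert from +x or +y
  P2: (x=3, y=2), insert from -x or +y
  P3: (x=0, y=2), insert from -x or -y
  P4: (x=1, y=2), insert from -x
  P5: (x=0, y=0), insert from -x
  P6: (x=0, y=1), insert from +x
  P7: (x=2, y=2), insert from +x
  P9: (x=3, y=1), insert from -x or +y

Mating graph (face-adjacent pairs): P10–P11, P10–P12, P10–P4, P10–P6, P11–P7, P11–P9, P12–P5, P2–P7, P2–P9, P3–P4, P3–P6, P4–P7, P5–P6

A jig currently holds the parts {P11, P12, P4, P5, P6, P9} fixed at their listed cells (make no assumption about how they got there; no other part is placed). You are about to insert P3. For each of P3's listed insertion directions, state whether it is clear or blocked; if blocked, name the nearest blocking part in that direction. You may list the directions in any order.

-x: ray from P3(0, 2) has no placed part ⇒ clear
-y: nearest on ray is P6@(0, 1) ⇒ blocked

-x: clear; -y: blocked by P6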